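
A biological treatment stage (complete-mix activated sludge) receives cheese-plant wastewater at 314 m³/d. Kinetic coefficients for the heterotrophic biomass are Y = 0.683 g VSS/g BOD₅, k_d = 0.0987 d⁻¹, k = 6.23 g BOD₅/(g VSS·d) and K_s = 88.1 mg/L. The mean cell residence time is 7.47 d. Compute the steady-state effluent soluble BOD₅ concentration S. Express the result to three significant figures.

S ≈ 5.09 mg/L

For a completely mixed reactor with recycle the Lawrence–McCarty relation gives S = K_s·(1 + k_d·θ_c) / [θ_c·(Y·k − k_d) − 1] = 88.1 × (1 + 0.0987 × 7.47) / [7.47 × (0.683 × 6.23 − 0.0987) − 1] = 153.1 / 30.05 = 5.094 mg/L.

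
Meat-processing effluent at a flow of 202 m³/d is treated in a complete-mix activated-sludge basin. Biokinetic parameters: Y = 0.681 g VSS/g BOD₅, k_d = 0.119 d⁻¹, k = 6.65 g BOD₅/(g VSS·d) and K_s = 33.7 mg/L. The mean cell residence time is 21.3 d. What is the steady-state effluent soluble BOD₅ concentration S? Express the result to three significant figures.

S ≈ 1.28 mg/L

For a completely mixed reactor with recycle the Lawrence–McCarty relation gives S = K_s·(1 + k_d·θ_c) / [θ_c·(Y·k − k_d) − 1] = 33.7 × (1 + 0.119 × 21.3) / [21.3 × (0.681 × 6.65 − 0.119) − 1] = 119.1 / 92.93 = 1.282 mg/L.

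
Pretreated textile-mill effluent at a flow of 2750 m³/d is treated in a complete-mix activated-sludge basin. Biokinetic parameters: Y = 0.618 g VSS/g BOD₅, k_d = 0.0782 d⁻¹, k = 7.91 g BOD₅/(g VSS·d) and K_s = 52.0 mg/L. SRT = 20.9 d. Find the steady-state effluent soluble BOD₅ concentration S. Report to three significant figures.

For a completely mixed reactor with recycle the Lawrence–McCarty relation gives S = K_s·(1 + k_d·θ_c) / [θ_c·(Y·k − k_d) − 1] = 52.0 × (1 + 0.0782 × 20.9) / [20.9 × (0.618 × 7.91 − 0.0782) − 1] = 137.0 / 99.53 = 1.376 mg/L.

S ≈ 1.38 mg/L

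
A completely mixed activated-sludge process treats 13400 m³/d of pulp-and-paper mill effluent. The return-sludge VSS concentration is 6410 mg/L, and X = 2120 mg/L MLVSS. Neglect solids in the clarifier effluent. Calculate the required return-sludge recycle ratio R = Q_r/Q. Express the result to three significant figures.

R ≈ 0.494

R = Q_r/Q = X/(X_r − X) = 2120 / (6410 − 2120) = 0.4942.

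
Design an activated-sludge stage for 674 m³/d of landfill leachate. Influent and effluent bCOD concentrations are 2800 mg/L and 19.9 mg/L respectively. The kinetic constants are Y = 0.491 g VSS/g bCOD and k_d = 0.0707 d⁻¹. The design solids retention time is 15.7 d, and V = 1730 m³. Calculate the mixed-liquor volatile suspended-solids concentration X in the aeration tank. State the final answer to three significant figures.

X ≈ 3960 mg/L

X = Y·Q·ΔS·θ_c / [V·(1 + k_d θ_c)] = 0.491 × 674 × (2800 − 19.9) × 15.7 / [1730 × (1 + 0.0707 × 15.7)] = 3957 mg/L.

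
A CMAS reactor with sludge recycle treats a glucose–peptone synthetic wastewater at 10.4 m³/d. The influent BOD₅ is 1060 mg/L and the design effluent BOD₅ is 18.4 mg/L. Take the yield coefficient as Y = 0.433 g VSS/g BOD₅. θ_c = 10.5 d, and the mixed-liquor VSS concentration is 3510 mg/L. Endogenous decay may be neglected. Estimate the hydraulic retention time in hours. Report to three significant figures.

V·X = Y·Q·ΔS·θ_c gives V = 0.433 × 10.4 × (1060 − 18.4) × 10.5 / 3510 = 14.03 m³.
HRT = V/Q = 14.03 m³ / 10.4 m³·d⁻¹ = 1.349 d × 24 = 32.38 h.

τ ≈ 32.4 h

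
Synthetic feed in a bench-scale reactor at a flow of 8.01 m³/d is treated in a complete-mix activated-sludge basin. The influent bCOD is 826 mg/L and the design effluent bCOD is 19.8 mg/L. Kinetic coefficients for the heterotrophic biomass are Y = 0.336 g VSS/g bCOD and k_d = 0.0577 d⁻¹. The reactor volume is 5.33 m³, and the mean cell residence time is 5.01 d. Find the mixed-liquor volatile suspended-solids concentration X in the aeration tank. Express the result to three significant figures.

X ≈ 1580 mg/L

From V·X·(1 + k_d·θ_c) = Y·Q·(S₀ − S)·θ_c: X = 0.336 × 8.01 × (826 − 19.8) × 5.01 / [5.33 × (1 + 0.0577 × 5.01)] = 1582 mg/L.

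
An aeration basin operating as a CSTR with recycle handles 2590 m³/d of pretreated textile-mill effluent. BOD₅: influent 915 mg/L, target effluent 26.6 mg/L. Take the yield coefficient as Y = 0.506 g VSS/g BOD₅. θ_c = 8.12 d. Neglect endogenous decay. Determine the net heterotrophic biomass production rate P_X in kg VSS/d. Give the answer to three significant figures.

P_X ≈ 1160 kg VSS/d

With endogenous decay neglected, the observed yield equals the true yield: Y_obs = Y = 0.506 g VSS/g BOD₅.
Substrate removed = Q·(S₀ − S) = 2590 m³/d × (915 − 26.6) g/m³ = 2.3×10^6 g/d = 2301 kg/d.
Biomass produced: P_X = Y_obs·Q·ΔS = 0.5060 × 2301 ≈ 1164 kg VSS/d.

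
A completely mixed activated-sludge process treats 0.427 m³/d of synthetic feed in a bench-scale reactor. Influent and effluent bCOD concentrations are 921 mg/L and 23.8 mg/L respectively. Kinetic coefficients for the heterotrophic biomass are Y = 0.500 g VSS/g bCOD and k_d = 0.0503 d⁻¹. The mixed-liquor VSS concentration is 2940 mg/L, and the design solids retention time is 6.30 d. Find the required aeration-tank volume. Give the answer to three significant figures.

V ≈ 0.312 m³

Steady-state biomass mass balance: V·X·(1 + k_d·θ_c) = Y·Q·(S₀ − S)·θ_c, so V = 0.500 × 0.427 × (921 − 23.8) × 6.30 / [2940 × (1 + 0.0503 × 6.30)] = 1.21×10^3 / 3872 = 0.3117 m³.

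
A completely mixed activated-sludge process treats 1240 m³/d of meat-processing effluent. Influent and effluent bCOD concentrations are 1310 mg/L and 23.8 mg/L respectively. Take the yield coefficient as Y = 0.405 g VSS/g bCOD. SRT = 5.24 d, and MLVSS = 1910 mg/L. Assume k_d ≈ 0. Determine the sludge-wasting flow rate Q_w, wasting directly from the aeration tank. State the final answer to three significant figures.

Q_w ≈ 338 m³/d

V·X = Y·Q·ΔS·θ_c gives V = 0.405 × 1240 × (1310 − 23.8) × 5.24 / 1910 = 1772 m³.
For wasting at MLVSS concentration, Q_w = V/θ_c = 1772/5.24 = 338.2 m³/d.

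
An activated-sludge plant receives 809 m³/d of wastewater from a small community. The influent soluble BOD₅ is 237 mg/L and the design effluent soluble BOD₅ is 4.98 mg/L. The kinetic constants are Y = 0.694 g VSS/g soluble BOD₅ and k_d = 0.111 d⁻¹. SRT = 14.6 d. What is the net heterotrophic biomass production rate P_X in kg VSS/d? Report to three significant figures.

P_X ≈ 49.7 kg VSS/d

The observed yield is Y_obs = Y/(1 + k_d·θ_c) = 0.694 / (1 + 0.111 × 14.6) = 0.694 / 2.621 = 0.2648 g VSS per g soluble BOD₅ removed.
Q·(S₀ − S) = 809 × (237 − 4.98) × 10⁻³ = 187.7 kg/d removed.
Biomass produced: P_X = Y_obs·Q·ΔS = 0.2648 × 187.7 ≈ 49.71 kg VSS/d.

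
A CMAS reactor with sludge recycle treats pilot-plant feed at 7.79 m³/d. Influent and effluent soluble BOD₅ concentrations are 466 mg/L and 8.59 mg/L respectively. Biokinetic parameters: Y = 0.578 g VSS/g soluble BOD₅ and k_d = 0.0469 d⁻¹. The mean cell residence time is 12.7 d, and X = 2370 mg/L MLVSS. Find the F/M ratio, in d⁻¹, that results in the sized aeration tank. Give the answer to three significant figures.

F/M ≈ 0.221 d⁻¹

From the SRT design equation V = Y Q (S₀−S) θ_c / [X (1 + k_d θ_c)] = 0.578 × 7.79 × (466 − 8.59) × 12.7 / [2370 × (1 + 0.0469 × 12.7)] = 2.62×10^4 / 3782 = 6.917 m³.
F/M = Q·S₀ / (V·X) = 7.79 × 466 / (6.917 × 2370) = 0.2215 g soluble BOD₅·(g VSS·d)⁻¹.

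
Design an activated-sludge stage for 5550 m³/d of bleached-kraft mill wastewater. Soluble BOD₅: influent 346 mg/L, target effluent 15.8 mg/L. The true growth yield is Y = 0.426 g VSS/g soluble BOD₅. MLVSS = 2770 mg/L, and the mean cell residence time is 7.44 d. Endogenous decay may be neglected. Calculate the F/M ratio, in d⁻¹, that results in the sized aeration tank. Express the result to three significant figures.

F/M ≈ 0.331 d⁻¹

V·X = Y·Q·ΔS·θ_c gives V = 0.426 × 5550 × (346 − 15.8) × 7.44 / 2770 = 2097 m³.
F/M = applied load / biomass = Q·S₀/(V·X) = 5550 × 346 / (2097 × 2770) = 0.3306 d⁻¹.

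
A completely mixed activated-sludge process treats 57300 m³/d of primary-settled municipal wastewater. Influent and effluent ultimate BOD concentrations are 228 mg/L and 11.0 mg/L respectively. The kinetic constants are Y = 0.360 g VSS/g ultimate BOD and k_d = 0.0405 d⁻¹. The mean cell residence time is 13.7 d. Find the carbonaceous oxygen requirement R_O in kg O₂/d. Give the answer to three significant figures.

R_O ≈ 8350 kg O₂/d

The observed yield is Y_obs = Y/(1 + k_d·θ_c) = 0.360 / (1 + 0.0405 × 13.7) = 0.360 / 1.555 = 0.2315 g VSS per g ultimate BOD removed.
Substrate removed = Q·(S₀ − S) = 57300 m³/d × (228 − 11.0) g/m³ = 1.24×10^7 g/d = 12434 kg/d.
Net sludge production P_X = 0.2315 × 12434 = 2879 kg VSS/d.
Carbonaceous O₂ demand = substrate oxidised − cell-mass equivalent = 12434 − 1.42 × 2879 = 8346 kg O₂/d.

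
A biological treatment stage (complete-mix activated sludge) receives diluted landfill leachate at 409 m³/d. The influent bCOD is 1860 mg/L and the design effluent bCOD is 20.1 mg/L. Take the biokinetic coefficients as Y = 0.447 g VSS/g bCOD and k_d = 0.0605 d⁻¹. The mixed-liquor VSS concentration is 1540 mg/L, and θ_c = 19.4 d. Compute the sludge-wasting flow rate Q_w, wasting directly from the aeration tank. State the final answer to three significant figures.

Q_w ≈ 100 m³/d

Steady-state biomass mass balance: V·X·(1 + k_d·θ_c) = Y·Q·(S₀ − S)·θ_c, so V = 0.447 × 409 × (1860 − 20.1) × 19.4 / [1540 × (1 + 0.0605 × 19.4)] = 6.53×10^6 / 3347 = 1949 m³.
Wasting from the aeration tank: Q_w = V / θ_c = 1949 / 19.4 = 100.5 m³/d.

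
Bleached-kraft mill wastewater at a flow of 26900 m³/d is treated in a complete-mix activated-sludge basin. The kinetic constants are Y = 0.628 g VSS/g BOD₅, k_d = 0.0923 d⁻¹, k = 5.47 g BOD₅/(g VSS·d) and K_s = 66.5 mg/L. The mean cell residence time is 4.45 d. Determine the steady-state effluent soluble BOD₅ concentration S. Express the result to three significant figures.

Effluent substrate depends only on kinetics and SRT: S = K_s(1 + k_d θ_c) / [θ_c(Yk − k_d) − 1] = 66.5 × (1 + 0.0923 × 4.45) / [4.45 × (0.628 × 5.47 − 0.0923) − 1] = 93.81 / 13.88 = 6.761 mg/L.

S ≈ 6.76 mg/L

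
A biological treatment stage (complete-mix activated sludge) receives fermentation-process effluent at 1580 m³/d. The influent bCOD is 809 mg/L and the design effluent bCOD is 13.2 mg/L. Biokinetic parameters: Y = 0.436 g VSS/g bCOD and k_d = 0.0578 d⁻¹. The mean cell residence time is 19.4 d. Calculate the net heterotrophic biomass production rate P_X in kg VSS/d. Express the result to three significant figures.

Observed yield with endogenous decay: Y_obs = Y / (1 + k_d·θ_c) = 0.436 / (1 + 0.0578 × 19.4) = 0.436 / 2.121 = 0.2055 g VSS/g bCOD.
Substrate removed = Q·(S₀ − S) = 1580 m³/d × (809 − 13.2) g/m³ = 1.26×10^6 g/d = 1257 kg/d.
So the net sludge growth is P_X = 0.2055 × 1257 = 258.4 kg VSS/d.

P_X ≈ 258 kg VSS/d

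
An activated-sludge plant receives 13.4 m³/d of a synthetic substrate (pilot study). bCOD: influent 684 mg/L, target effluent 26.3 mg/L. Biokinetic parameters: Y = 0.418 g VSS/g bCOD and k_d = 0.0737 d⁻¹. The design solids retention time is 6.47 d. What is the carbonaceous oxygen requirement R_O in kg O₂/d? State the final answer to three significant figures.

R_O ≈ 5.27 kg O₂/d

Observed yield with endogenous decay: Y_obs = Y / (1 + k_d·θ_c) = 0.418 / (1 + 0.0737 × 6.47) = 0.418 / 1.477 = 0.2830 g VSS/g bCOD.
ΔS = 684 − 26.3 = 657.7 mg/L, so the substrate removal rate is 13.4 × 657.7/1000 = 8.813 kg bCOD/d.
P_X = Y_obs·Q·(S₀ − S) = 0.2830 × 8.813 = 2.494 kg VSS/d.
R_O = Q·ΔS − 1.42 P_X = 8.813 − 3.542 = 5.271 kg O₂/d.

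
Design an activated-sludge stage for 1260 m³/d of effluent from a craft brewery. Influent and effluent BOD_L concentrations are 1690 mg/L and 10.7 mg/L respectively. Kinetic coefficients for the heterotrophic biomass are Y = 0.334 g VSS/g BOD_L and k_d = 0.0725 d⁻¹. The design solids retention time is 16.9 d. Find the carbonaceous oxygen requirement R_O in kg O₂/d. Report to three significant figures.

Y_obs = Y / (1 + k_d θ_c) = 0.334 / (1 + 0.0725 × 16.9) = 0.334 / 2.225 = 0.1501.
ΔS = 1690 − 10.7 = 1679 mg/L, so the substrate removal rate is 1260 × 1679/1000 = 2116 kg BOD_L/d.
Biomass synthesised: P_X = Y_obs × 2116 = 317.6 kg VSS/d.
R_O = Q·(S₀ − S) − 1.42·P_X = 2116 − 1.42 × 317.6 = 1665 kg O₂/d.

R_O ≈ 1660 kg O₂/d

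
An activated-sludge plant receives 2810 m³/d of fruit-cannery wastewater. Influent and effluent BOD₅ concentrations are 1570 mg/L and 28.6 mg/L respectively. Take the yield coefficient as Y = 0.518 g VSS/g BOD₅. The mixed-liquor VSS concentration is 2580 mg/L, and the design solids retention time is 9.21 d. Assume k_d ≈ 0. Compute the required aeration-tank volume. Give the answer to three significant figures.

V ≈ 8010 m³

V·X = Y·Q·ΔS·θ_c gives V = 0.518 × 2810 × (1570 − 28.6) × 9.21 / 2580 = 8009 m³.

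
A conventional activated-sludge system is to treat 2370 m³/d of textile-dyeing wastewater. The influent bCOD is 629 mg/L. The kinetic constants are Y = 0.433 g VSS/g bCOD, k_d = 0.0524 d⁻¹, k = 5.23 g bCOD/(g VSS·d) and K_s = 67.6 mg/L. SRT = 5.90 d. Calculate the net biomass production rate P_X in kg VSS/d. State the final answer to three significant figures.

Effluent substrate depends only on kinetics and SRT: S = K_s(1 + k_d θ_c) / [θ_c(Yk − k_d) − 1] = 67.6 × (1 + 0.0524 × 5.90) / [5.90 × (0.433 × 5.23 − 0.0524) − 1] = 88.50 / 12.05 = 7.343 mg/L.
Observed yield with endogenous decay: Y_obs = Y / (1 + k_d·θ_c) = 0.433 / (1 + 0.0524 × 5.90) = 0.433 / 1.309 = 0.3307 g VSS/g bCOD.
Mass of bCOD removed per day: Q(S₀ − S) = 2370 × 621.7 g/m³ = 1473 kg/d.
Biomass produced: P_X = Y_obs·Q·ΔS = 0.3307 × 1473 ≈ 487.3 kg VSS/d.

P_X ≈ 487 kg VSS/d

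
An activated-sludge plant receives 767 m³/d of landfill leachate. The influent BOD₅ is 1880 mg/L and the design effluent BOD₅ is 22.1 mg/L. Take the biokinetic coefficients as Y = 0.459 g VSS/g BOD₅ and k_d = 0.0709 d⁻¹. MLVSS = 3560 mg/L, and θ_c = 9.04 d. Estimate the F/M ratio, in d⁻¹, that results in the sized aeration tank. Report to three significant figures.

F/M ≈ 0.400 d⁻¹

Steady-state biomass mass balance: V·X·(1 + k_d·θ_c) = Y·Q·(S₀ − S)·θ_c, so V = 0.459 × 767 × (1880 − 22.1) × 9.04 / [3560 × (1 + 0.0709 × 9.04)] = 5.91×10^6 / 5842 = 1012 m³.
Food-to-microorganism ratio F/M = Q S₀ / (V X) = 767 × 1880 / (1012 × 3560) = 0.4002 d⁻¹.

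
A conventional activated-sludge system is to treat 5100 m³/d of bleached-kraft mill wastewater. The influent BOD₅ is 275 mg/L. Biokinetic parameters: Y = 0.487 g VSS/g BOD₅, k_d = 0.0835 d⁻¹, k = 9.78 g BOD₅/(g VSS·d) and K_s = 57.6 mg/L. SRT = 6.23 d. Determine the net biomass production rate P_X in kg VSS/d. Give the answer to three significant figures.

P_X ≈ 444 kg VSS/d

Effluent substrate depends only on kinetics and SRT: S = K_s(1 + k_d θ_c) / [θ_c(Yk − k_d) − 1] = 57.6 × (1 + 0.0835 × 6.23) / [6.23 × (0.487 × 9.78 − 0.0835) − 1] = 87.56 / 28.15 = 3.110 mg/L.
The observed yield is Y_obs = Y/(1 + k_d·θ_c) = 0.487 / (1 + 0.0835 × 6.23) = 0.487 / 1.520 = 0.3204 g VSS per g BOD₅ removed.
Substrate removed = Q·(S₀ − S) = 5100 m³/d × (275 − 3.11) g/m³ = 1.39×10^6 g/d = 1387 kg/d.
Biomass produced: P_X = Y_obs·Q·ΔS = 0.3204 × 1387 ≈ 444.2 kg VSS/d.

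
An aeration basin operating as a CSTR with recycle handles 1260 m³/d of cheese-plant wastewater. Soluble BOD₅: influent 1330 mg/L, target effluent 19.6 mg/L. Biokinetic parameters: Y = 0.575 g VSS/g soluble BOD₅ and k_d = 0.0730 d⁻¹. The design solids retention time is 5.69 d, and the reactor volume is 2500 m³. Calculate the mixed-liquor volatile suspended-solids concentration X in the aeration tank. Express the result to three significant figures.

From V·X·(1 + k_d·θ_c) = Y·Q·(S₀ − S)·θ_c: X = 0.575 × 1260 × (1330 − 19.6) × 5.69 / [2500 × (1 + 0.0730 × 5.69)] = 1527 mg/L.

X ≈ 1530 mg/L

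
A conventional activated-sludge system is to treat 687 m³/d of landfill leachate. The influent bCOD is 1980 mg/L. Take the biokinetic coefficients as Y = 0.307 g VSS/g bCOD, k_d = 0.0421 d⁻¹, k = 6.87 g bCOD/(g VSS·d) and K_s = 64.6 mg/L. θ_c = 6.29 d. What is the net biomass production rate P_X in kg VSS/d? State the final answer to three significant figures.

For a completely mixed reactor with recycle the Lawrence–McCarty relation gives S = K_s·(1 + k_d·θ_c) / [θ_c·(Y·k − k_d) − 1] = 64.6 × (1 + 0.0421 × 6.29) / [6.29 × (0.307 × 6.87 − 0.0421) − 1] = 81.71 / 12.00 = 6.808 mg/L.
Y_obs = Y / (1 + k_d θ_c) = 0.307 / (1 + 0.0421 × 6.29) = 0.307 / 1.265 = 0.2427.
Substrate removed = Q·(S₀ − S) = 687 m³/d × (1980 − 6.81) g/m³ = 1.36×10^6 g/d = 1356 kg/d.
P_X = Y_obs · Q(S₀ − S) = 0.2427 × 1356 = 329.0 kg VSS/d.

P_X ≈ 329 kg VSS/d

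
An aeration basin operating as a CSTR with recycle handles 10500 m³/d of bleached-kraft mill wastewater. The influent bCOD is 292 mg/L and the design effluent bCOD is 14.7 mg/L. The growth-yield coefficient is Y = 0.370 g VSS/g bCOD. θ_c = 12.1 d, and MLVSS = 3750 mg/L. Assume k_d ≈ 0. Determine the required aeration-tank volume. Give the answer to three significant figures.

V·X = Y·Q·ΔS·θ_c gives V = 0.370 × 10500 × (292 − 14.7) × 12.1 / 3750 = 3476 m³.

V ≈ 3480 m³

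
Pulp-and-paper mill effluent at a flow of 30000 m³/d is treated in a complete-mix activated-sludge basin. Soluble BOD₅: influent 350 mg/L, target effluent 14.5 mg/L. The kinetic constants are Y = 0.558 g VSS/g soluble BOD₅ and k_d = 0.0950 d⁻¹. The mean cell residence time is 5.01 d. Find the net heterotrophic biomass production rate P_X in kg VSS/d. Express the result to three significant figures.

P_X ≈ 3810 kg VSS/d

Observed yield with endogenous decay: Y_obs = Y / (1 + k_d·θ_c) = 0.558 / (1 + 0.0950 × 5.01) = 0.558 / 1.476 = 0.3781 g VSS/g soluble BOD₅.
Mass of soluble BOD₅ removed per day: Q(S₀ − S) = 30000 × 335.5 g/m³ = 10065 kg/d.
P_X = Y_obs · Q(S₀ − S) = 0.3781 × 10065 = 3805 kg VSS/d.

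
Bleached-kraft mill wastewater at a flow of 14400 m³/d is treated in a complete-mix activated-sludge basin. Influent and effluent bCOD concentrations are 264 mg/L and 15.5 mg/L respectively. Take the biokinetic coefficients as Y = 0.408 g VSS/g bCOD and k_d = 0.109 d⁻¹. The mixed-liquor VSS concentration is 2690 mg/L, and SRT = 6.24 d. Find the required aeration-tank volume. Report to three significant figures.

Steady-state biomass mass balance: V·X·(1 + k_d·θ_c) = Y·Q·(S₀ − S)·θ_c, so V = 0.408 × 14400 × (264 − 15.5) × 6.24 / [2690 × (1 + 0.109 × 6.24)] = 9.11×10^6 / 4520 = 2016 m³.

V ≈ 2020 m³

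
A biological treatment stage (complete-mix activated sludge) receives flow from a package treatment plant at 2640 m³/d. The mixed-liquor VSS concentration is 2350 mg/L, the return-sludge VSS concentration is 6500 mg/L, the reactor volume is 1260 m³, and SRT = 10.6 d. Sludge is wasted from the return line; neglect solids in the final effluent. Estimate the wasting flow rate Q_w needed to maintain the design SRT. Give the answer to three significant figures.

θ_c = V·X/(Q_w·X_r) when wasting from the recycle, so Q_w = V·X/(θ_c·X_r) = 1260 × 2350 / (10.6 × 6500) = 42.98 m³/d.

Q_w ≈ 43.0 m³/d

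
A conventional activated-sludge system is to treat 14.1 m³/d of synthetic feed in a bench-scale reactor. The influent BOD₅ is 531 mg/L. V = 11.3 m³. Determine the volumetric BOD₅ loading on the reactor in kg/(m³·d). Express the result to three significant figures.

Volumetric loading L_v = Q·S₀ / V = 14.1 × 531 g/m³ / 11.30 m³ = 662.6 g/(m³·d) = 0.6626 kg BOD₅/(m³·d).

L_v ≈ 0.663 kg BOD₅/(m³·d)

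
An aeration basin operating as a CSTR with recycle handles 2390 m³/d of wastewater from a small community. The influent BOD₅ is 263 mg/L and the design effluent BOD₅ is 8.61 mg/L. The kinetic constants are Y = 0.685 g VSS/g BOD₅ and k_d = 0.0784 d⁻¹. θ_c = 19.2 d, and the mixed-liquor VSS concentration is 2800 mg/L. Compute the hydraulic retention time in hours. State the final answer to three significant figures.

τ ≈ 11.4 h

Steady-state biomass mass balance: V·X·(1 + k_d·θ_c) = Y·Q·(S₀ − S)·θ_c, so V = 0.685 × 2390 × (263 − 8.61) × 19.2 / [2800 × (1 + 0.0784 × 19.2)] = 8×10^6 / 7015 = 1140 m³.
Hydraulic retention time τ = V/Q = 1140 / 2390 = 0.4770 d = 11.45 h.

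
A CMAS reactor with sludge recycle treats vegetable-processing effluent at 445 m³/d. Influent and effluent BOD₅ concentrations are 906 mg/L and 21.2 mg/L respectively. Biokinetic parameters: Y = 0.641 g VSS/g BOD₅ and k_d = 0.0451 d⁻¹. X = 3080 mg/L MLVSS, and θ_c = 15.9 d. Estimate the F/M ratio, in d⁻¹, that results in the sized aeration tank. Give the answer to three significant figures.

Rearranging the biomass balance for a CMAS with decay, V = Y·Q·ΔS·θ_c / [X·(1+k_d θ_c)] = 0.641 × 445 × (906 − 21.2) × 15.9 / [3080 × (1 + 0.0451 × 15.9)] = 4.01×10^6 / 5289 = 758.8 m³.
F/M = applied load / biomass = Q·S₀/(V·X) = 445 × 906 / (758.8 × 3080) = 0.1725 d⁻¹.

F/M ≈ 0.173 d⁻¹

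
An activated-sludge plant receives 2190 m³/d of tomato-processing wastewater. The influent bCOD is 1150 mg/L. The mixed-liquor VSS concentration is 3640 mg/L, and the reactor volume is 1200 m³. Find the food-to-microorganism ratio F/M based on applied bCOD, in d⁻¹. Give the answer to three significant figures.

Food-to-microorganism ratio F/M = Q S₀ / (V X) = 2190 × 1150 / (1200 × 3640) = 0.5766 d⁻¹.

F/M ≈ 0.577 d⁻¹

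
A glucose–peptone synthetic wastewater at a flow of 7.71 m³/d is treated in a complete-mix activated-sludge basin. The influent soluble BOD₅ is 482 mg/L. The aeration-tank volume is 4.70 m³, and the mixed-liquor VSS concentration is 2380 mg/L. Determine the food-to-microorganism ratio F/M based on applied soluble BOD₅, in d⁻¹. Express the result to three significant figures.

F/M ≈ 0.332 d⁻¹

F/M = Q·S₀ / (V·X) = 7.71 × 482 / (4.700 × 2380) = 0.3322 g soluble BOD₅·(g VSS·d)⁻¹.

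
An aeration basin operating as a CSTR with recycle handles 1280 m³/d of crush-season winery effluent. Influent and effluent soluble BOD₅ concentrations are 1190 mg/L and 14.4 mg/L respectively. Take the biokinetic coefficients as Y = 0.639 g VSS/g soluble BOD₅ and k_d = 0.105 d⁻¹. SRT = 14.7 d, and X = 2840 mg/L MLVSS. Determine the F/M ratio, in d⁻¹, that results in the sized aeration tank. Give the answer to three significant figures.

F/M ≈ 0.274 d⁻¹

From the SRT design equation V = Y Q (S₀−S) θ_c / [X (1 + k_d θ_c)] = 0.639 × 1280 × (1190 − 14.4) × 14.7 / [2840 × (1 + 0.105 × 14.7)] = 1.41×10^7 / 7224 = 1957 m³.
F/M = Q·S₀ / (V·X) = 1280 × 1190 / (1957 × 2840) = 0.2741 g soluble BOD₅·(g VSS·d)⁻¹.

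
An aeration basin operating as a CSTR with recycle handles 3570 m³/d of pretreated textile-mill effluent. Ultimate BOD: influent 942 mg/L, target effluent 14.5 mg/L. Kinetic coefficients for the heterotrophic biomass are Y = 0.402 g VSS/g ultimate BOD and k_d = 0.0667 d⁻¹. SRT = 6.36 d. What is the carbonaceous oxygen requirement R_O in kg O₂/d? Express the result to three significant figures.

R_O ≈ 1980 kg O₂/d

Observed yield with endogenous decay: Y_obs = Y / (1 + k_d·θ_c) = 0.402 / (1 + 0.0667 × 6.36) = 0.402 / 1.424 = 0.2823 g VSS/g ultimate BOD.
Substrate removed = Q·(S₀ − S) = 3570 m³/d × (942 − 14.5) g/m³ = 3.31×10^6 g/d = 3311 kg/d.
P_X = Y_obs·Q·(S₀ − S) = 0.2823 × 3311 = 934.6 kg VSS/d.
R_O = Q·ΔS − 1.42 P_X = 3311 − 1327 = 1984 kg O₂/d.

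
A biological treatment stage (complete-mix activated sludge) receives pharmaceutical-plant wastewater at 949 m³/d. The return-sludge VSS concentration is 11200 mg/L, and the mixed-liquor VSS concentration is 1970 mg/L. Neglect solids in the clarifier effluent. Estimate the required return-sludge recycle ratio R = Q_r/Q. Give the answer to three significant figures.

Mass balance around the secondary clarifier (neglecting effluent solids): R = X / (X_r − X) = 1970 / (11200 − 1970) = 0.2134.

R ≈ 0.213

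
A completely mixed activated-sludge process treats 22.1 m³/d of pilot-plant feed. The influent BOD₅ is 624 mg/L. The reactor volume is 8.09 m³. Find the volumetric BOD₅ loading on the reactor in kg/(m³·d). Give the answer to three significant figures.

L_v ≈ 1.70 kg BOD₅/(m³·d)

L_v = Q S₀ / V = 22.1 × 624 × 10⁻³ / 8.090 = 1.705 kg/(m³·d).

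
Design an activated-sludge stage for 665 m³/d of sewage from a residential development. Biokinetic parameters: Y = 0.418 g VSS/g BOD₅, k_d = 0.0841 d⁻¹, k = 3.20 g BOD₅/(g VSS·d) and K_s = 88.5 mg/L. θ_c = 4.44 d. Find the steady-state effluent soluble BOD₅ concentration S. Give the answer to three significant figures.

Effluent substrate depends only on kinetics and SRT: S = K_s(1 + k_d θ_c) / [θ_c(Yk − k_d) − 1] = 88.5 × (1 + 0.0841 × 4.44) / [4.44 × (0.418 × 3.20 − 0.0841) − 1] = 121.5 / 4.566 = 26.62 mg/L.

S ≈ 26.6 mg/L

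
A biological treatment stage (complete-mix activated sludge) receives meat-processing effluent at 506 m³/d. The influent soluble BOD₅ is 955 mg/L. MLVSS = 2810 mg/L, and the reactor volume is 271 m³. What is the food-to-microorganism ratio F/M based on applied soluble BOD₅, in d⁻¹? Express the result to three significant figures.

F/M ≈ 0.635 d⁻¹

F/M = applied load / biomass = Q·S₀/(V·X) = 506 × 955 / (271.0 × 2810) = 0.6346 d⁻¹.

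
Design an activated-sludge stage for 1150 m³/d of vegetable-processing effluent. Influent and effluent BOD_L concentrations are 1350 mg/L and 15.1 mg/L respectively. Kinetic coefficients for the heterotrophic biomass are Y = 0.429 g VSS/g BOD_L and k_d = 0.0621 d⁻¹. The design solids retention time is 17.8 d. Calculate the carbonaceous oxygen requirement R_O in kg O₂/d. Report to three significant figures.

R_O ≈ 1090 kg O₂/d

Correct the yield for decay: Y_obs = Y/(1 + k_d θ_c) = 0.429 / (1 + 0.0621 × 17.8) = 0.429 / 2.105 = 0.2038.
Substrate removed = Q·(S₀ − S) = 1150 m³/d × (1350 − 15.1) g/m³ = 1.54×10^6 g/d = 1535 kg/d.
P_X = Y_obs·Q·(S₀ − S) = 0.2038 × 1535 = 312.8 kg VSS/d.
R_O = Q·(S₀ − S) − 1.42·P_X = 1535 − 1.42 × 312.8 = 1091 kg O₂/d.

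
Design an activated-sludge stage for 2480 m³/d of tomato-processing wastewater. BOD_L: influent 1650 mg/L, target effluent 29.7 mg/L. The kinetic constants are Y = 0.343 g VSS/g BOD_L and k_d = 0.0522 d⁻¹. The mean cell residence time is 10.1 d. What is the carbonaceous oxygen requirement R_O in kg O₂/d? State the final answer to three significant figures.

R_O ≈ 2740 kg O₂/d

Observed yield with endogenous decay: Y_obs = Y / (1 + k_d·θ_c) = 0.343 / (1 + 0.0522 × 10.1) = 0.343 / 1.527 = 0.2246 g VSS/g BOD_L.
Q·(S₀ − S) = 2480 × (1650 − 29.7) × 10⁻³ = 4018 kg/d removed.
Biomass synthesised: P_X = Y_obs × 4018 = 902.5 kg VSS/d.
R_O = Q·(S₀ − S) − 1.42·P_X = 4018 − 1.42 × 902.5 = 2737 kg O₂/d.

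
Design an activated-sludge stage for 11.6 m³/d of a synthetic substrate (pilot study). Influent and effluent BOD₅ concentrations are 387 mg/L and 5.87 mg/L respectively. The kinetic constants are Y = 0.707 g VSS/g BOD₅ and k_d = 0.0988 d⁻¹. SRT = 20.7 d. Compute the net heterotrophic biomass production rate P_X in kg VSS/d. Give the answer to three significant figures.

P_X ≈ 1.03 kg VSS/d

Correct the yield for decay: Y_obs = Y/(1 + k_d θ_c) = 0.707 / (1 + 0.0988 × 20.7) = 0.707 / 3.045 = 0.2322.
Mass of BOD₅ removed per day: Q(S₀ − S) = 11.6 × 381.1 g/m³ = 4.421 kg/d.
Biomass produced: P_X = Y_obs·Q·ΔS = 0.2322 × 4.421 ≈ 1.026 kg VSS/d.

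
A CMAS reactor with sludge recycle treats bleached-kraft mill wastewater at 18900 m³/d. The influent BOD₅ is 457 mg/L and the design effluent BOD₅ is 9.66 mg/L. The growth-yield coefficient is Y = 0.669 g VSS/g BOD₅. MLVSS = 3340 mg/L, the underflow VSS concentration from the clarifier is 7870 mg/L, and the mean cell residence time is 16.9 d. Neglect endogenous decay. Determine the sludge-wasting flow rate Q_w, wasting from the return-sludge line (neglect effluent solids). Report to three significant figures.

Q_w ≈ 719 m³/d

Biomass mass balance (decay neglected): V·X = Y·Q·(S₀ − S)·θ_c, so V = 0.669 × 18900 × (457 − 9.66) × 16.9 / 3340 = 28620 m³.
Q_w = (V·X)/(θ_c X_r) = 28620 × 3340 / (16.9 × 7870) = 718.7 m³/d.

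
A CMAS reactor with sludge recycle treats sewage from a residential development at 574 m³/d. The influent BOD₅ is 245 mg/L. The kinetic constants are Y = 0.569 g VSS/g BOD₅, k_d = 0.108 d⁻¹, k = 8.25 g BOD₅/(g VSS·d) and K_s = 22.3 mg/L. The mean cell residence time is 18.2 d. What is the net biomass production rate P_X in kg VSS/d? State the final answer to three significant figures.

Effluent substrate depends only on kinetics and SRT: S = K_s(1 + k_d θ_c) / [θ_c(Yk − k_d) − 1] = 22.3 × (1 + 0.108 × 18.2) / [18.2 × (0.569 × 8.25 − 0.108) − 1] = 66.13 / 82.47 = 0.8019 mg/L.
Correct the yield for decay: Y_obs = Y/(1 + k_d θ_c) = 0.569 / (1 + 0.108 × 18.2) = 0.569 / 2.966 = 0.1919.
Substrate removed = Q·(S₀ − S) = 574 m³/d × (245 − 0.802) g/m³ = 1.4×10^5 g/d = 140.2 kg/d.
So the net sludge growth is P_X = 0.1919 × 140.2 = 26.89 kg VSS/d.

P_X ≈ 26.9 kg VSS/d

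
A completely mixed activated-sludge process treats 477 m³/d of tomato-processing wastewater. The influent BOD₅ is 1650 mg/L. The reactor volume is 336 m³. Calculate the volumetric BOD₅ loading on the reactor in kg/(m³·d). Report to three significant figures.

L_v ≈ 2.34 kg BOD₅/(m³·d)

Applied BOD₅ load per unit volume = Q·S₀/V = (477 × 1650/1000)/336.0 = 2.342 kg BOD₅·m⁻³·d⁻¹.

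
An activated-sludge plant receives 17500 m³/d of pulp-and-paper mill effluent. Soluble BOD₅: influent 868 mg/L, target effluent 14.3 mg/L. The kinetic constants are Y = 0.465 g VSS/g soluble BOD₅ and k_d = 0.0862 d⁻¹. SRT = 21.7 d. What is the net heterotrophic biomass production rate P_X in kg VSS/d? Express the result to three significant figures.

Correct the yield for decay: Y_obs = Y/(1 + k_d θ_c) = 0.465 / (1 + 0.0862 × 21.7) = 0.465 / 2.871 = 0.1620.
Q·(S₀ − S) = 17500 × (868 − 14.3) × 10⁻³ = 14940 kg/d removed.
Net biomass production P_X = Y_obs × Q·(S₀ − S) = 0.1620 × 14940 = 2420 kg VSS/d.

P_X ≈ 2420 kg VSS/d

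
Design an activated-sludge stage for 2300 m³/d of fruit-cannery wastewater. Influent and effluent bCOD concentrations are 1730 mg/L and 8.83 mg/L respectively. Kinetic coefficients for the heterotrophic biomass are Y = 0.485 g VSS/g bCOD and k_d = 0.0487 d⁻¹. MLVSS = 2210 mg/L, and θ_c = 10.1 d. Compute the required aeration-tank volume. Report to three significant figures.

Rearranging the biomass balance for a CMAS with decay, V = Y·Q·ΔS·θ_c / [X·(1+k_d θ_c)] = 0.485 × 2300 × (1730 − 8.83) × 10.1 / [2210 × (1 + 0.0487 × 10.1)] = 1.94×10^7 / 3297 = 5882 m³.

V ≈ 5880 m³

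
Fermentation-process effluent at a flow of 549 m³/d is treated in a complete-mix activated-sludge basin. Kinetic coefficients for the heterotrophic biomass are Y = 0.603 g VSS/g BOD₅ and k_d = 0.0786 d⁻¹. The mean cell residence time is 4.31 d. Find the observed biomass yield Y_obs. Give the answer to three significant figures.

Y_obs ≈ 0.450 g VSS/g BOD₅

The observed yield is Y_obs = Y/(1 + k_d·θ_c) = 0.603 / (1 + 0.0786 × 4.31) = 0.603 / 1.339 = 0.4504 g VSS per g BOD₅ removed.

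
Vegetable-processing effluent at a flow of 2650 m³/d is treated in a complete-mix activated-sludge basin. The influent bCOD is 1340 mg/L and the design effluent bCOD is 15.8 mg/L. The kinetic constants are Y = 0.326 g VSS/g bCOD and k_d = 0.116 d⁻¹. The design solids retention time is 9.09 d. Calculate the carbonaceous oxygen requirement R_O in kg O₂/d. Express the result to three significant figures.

The observed yield is Y_obs = Y/(1 + k_d·θ_c) = 0.326 / (1 + 0.116 × 9.09) = 0.326 / 2.054 = 0.1587 g VSS per g bCOD removed.
Substrate removed = Q·(S₀ − S) = 2650 m³/d × (1340 − 15.8) g/m³ = 3.51×10^6 g/d = 3509 kg/d.
Net sludge production P_X = 0.1587 × 3509 = 556.8 kg VSS/d.
R_O = Q·(S₀ − S) − 1.42·P_X = 3509 − 1.42 × 556.8 = 2718 kg O₂/d.

R_O ≈ 2720 kg O₂/d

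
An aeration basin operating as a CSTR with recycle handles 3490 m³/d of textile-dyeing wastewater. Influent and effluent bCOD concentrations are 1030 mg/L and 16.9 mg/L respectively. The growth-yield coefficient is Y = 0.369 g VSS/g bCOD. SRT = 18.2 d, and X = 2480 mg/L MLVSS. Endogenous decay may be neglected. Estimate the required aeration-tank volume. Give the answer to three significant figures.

V ≈ 9570 m³

V·X = Y·Q·ΔS·θ_c gives V = 0.369 × 3490 × (1030 − 16.9) × 18.2 / 2480 = 9575 m³.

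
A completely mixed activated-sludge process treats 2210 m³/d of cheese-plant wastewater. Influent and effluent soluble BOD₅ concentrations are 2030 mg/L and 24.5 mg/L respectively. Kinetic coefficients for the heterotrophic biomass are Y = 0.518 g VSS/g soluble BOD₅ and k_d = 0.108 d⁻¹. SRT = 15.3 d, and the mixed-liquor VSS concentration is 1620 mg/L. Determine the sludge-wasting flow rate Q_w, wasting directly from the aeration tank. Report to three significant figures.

From the SRT design equation V = Y Q (S₀−S) θ_c / [X (1 + k_d θ_c)] = 0.518 × 2210 × (2030 − 24.5) × 15.3 / [1620 × (1 + 0.108 × 15.3)] = 3.51×10^7 / 4297 = 8175 m³.
For wasting at MLVSS concentration, Q_w = V/θ_c = 8175/15.3 = 534.3 m³/d.

Q_w ≈ 534 m³/d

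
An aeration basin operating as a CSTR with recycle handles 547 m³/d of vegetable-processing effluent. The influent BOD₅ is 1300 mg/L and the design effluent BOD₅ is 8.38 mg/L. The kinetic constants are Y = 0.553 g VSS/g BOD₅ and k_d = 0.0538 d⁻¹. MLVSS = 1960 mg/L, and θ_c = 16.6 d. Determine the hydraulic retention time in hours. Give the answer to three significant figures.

Rearranging the biomass balance for a CMAS with decay, V = Y·Q·ΔS·θ_c / [X·(1+k_d θ_c)] = 0.553 × 547 × (1300 − 8.38) × 16.6 / [1960 × (1 + 0.0538 × 16.6)] = 6.49×10^6 / 3710 = 1748 m³.
τ = V/Q = 1748/547 = 3.196 d, or 76.69 h.

τ ≈ 76.7 h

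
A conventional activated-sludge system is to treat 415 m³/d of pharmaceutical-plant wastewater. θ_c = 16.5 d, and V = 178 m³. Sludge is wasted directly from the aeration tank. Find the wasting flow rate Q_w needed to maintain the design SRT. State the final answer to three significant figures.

Q_w ≈ 10.8 m³/d

Wasting from the aeration tank: Q_w = V / θ_c = 178.0 / 16.5 = 10.79 m³/d.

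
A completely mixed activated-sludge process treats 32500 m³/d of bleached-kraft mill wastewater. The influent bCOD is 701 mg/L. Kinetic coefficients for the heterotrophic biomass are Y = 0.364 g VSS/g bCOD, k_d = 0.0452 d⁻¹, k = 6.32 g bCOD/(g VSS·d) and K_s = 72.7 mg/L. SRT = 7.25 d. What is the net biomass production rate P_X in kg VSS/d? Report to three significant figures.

For a completely mixed reactor with recycle the Lawrence–McCarty relation gives S = K_s·(1 + k_d·θ_c) / [θ_c·(Y·k − k_d) − 1] = 72.7 × (1 + 0.0452 × 7.25) / [7.25 × (0.364 × 6.32 − 0.0452) − 1] = 96.52 / 15.35 = 6.288 mg/L.
Y_obs = Y / (1 + k_d θ_c) = 0.364 / (1 + 0.0452 × 7.25) = 0.364 / 1.328 = 0.2742.
ΔS = 701 − 6.29 = 694.7 mg/L, so the substrate removal rate is 32500 × 694.7/1000 = 22578 kg bCOD/d.
P_X = Y_obs · Q(S₀ − S) = 0.2742 × 22578 = 6190 kg VSS/d.

P_X ≈ 6190 kg VSS/d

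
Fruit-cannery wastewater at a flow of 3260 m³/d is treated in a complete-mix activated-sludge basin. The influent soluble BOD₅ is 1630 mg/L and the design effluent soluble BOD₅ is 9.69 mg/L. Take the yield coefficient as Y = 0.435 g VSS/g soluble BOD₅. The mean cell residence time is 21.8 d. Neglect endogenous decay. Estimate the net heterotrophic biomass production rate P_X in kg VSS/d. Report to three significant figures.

P_X ≈ 2300 kg VSS/d

Since k_d ≈ 0, Y_obs = Y = 0.435 g VSS/g soluble BOD₅.
Q·(S₀ − S) = 3260 × (1630 − 9.69) × 10⁻³ = 5282 kg/d removed.
P_X = Y_obs · Q(S₀ − S) = 0.4350 × 5282 = 2298 kg VSS/d.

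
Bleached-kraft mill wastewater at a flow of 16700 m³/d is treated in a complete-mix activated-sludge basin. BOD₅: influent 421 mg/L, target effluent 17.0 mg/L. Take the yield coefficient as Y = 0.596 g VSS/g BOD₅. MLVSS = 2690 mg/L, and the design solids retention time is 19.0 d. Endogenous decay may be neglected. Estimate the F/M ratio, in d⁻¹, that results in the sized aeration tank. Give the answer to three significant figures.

F/M ≈ 0.0920 d⁻¹

With k_d = 0 the design equation reduces to V = Y Q (S₀−S) θ_c / X = 0.596 × 16700 × (421 − 17.0) × 19.0 / 2690 = 28402 m³.
Food-to-microorganism ratio F/M = Q S₀ / (V X) = 16700 × 421 / (28402 × 2690) = 0.09202 d⁻¹.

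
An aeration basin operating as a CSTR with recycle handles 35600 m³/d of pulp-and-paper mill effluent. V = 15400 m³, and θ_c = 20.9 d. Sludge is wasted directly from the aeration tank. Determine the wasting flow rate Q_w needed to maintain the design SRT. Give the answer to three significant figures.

Q_w ≈ 737 m³/d

Wasting from the aeration tank: Q_w = V / θ_c = 15400 / 20.9 = 736.8 m³/d.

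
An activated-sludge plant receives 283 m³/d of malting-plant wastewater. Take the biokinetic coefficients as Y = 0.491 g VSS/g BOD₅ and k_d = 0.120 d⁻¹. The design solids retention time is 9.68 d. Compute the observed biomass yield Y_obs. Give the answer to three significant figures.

Observed yield with endogenous decay: Y_obs = Y / (1 + k_d·θ_c) = 0.491 / (1 + 0.120 × 9.68) = 0.491 / 2.162 = 0.2271 g VSS/g BOD₅.

Y_obs ≈ 0.227 g VSS/g BOD₅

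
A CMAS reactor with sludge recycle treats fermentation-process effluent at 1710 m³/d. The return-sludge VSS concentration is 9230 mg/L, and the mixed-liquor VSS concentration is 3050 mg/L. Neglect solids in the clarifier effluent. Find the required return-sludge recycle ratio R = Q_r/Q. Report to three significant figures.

Mass balance around the secondary clarifier (neglecting effluent solids): R = X / (X_r − X) = 3050 / (9230 − 3050) = 0.4935.

R ≈ 0.494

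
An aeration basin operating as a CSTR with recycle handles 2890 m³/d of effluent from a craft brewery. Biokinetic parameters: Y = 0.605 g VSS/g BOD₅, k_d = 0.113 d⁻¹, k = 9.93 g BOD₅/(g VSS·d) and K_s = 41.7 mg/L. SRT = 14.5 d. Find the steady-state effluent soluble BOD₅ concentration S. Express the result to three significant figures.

S ≈ 1.30 mg/L

From the Monod/SRT balance for a CMAS, S = K_s·(1+k_d θ_c)/[θ_c·(Y k − k_d) − 1] = 41.7 × (1 + 0.113 × 14.5) / [14.5 × (0.605 × 9.93 − 0.113) − 1] = 110.0 / 84.47 = 1.303 mg/L.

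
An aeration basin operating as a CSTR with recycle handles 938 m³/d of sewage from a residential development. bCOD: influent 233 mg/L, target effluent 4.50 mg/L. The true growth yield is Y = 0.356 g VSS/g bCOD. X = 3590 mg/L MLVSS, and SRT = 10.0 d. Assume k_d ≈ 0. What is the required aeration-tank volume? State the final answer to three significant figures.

V ≈ 213 m³

With k_d = 0 the design equation reduces to V = Y Q (S₀−S) θ_c / X = 0.356 × 938 × (233 − 4.50) × 10.0 / 3590 = 212.5 m³.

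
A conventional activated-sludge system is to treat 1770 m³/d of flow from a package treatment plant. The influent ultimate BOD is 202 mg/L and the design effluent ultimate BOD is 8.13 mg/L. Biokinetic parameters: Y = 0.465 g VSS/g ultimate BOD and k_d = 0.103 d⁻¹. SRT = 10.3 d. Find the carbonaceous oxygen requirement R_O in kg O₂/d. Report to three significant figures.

Observed yield with endogenous decay: Y_obs = Y / (1 + k_d·θ_c) = 0.465 / (1 + 0.103 × 10.3) = 0.465 / 2.061 = 0.2256 g VSS/g ultimate BOD.
Substrate removed = Q·(S₀ − S) = 1770 m³/d × (202 − 8.13) g/m³ = 3.43×10^5 g/d = 343.1 kg/d.
P_X = Y_obs·Q·(S₀ − S) = 0.2256 × 343.1 = 77.42 kg VSS/d.
R_O = Q·(S₀ − S) − 1.42·P_X = 343.1 − 1.42 × 77.42 = 233.2 kg O₂/d.

R_O ≈ 233 kg O₂/d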